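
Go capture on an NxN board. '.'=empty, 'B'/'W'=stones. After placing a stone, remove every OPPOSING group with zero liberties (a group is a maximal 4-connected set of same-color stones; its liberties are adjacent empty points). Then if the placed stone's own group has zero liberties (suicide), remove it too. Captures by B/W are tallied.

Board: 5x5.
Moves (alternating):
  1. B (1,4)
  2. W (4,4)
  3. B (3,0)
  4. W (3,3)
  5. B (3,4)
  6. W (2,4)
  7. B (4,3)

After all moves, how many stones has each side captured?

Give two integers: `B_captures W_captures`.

Move 1: B@(1,4) -> caps B=0 W=0
Move 2: W@(4,4) -> caps B=0 W=0
Move 3: B@(3,0) -> caps B=0 W=0
Move 4: W@(3,3) -> caps B=0 W=0
Move 5: B@(3,4) -> caps B=0 W=0
Move 6: W@(2,4) -> caps B=0 W=1
Move 7: B@(4,3) -> caps B=0 W=1

Answer: 0 1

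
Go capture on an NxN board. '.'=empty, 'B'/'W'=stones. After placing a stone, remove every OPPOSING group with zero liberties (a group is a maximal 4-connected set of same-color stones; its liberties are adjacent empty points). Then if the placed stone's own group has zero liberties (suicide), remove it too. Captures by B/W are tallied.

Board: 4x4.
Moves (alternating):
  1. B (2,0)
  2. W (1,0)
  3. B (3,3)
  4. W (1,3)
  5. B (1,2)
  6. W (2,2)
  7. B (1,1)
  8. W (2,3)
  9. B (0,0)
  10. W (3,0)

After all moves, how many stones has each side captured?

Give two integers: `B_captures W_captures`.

Answer: 1 0

Derivation:
Move 1: B@(2,0) -> caps B=0 W=0
Move 2: W@(1,0) -> caps B=0 W=0
Move 3: B@(3,3) -> caps B=0 W=0
Move 4: W@(1,3) -> caps B=0 W=0
Move 5: B@(1,2) -> caps B=0 W=0
Move 6: W@(2,2) -> caps B=0 W=0
Move 7: B@(1,1) -> caps B=0 W=0
Move 8: W@(2,3) -> caps B=0 W=0
Move 9: B@(0,0) -> caps B=1 W=0
Move 10: W@(3,0) -> caps B=1 W=0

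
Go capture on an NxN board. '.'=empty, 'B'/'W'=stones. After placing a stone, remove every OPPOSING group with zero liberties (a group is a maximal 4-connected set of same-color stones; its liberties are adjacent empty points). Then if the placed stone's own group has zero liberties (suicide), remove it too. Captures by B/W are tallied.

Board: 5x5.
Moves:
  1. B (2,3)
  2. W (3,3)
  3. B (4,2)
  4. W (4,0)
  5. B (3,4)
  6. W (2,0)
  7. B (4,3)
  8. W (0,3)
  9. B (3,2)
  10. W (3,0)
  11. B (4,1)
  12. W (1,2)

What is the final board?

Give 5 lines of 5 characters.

Answer: ...W.
..W..
W..B.
W.B.B
WBBB.

Derivation:
Move 1: B@(2,3) -> caps B=0 W=0
Move 2: W@(3,3) -> caps B=0 W=0
Move 3: B@(4,2) -> caps B=0 W=0
Move 4: W@(4,0) -> caps B=0 W=0
Move 5: B@(3,4) -> caps B=0 W=0
Move 6: W@(2,0) -> caps B=0 W=0
Move 7: B@(4,3) -> caps B=0 W=0
Move 8: W@(0,3) -> caps B=0 W=0
Move 9: B@(3,2) -> caps B=1 W=0
Move 10: W@(3,0) -> caps B=1 W=0
Move 11: B@(4,1) -> caps B=1 W=0
Move 12: W@(1,2) -> caps B=1 W=0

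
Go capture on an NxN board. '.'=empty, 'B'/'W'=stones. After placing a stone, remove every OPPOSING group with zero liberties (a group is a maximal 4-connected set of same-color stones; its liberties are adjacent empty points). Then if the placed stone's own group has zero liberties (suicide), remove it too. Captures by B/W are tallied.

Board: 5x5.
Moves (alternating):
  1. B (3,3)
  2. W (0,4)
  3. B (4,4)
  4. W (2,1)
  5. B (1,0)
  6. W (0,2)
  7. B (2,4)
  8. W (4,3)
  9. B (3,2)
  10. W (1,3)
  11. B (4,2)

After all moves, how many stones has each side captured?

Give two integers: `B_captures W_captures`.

Move 1: B@(3,3) -> caps B=0 W=0
Move 2: W@(0,4) -> caps B=0 W=0
Move 3: B@(4,4) -> caps B=0 W=0
Move 4: W@(2,1) -> caps B=0 W=0
Move 5: B@(1,0) -> caps B=0 W=0
Move 6: W@(0,2) -> caps B=0 W=0
Move 7: B@(2,4) -> caps B=0 W=0
Move 8: W@(4,3) -> caps B=0 W=0
Move 9: B@(3,2) -> caps B=0 W=0
Move 10: W@(1,3) -> caps B=0 W=0
Move 11: B@(4,2) -> caps B=1 W=0

Answer: 1 0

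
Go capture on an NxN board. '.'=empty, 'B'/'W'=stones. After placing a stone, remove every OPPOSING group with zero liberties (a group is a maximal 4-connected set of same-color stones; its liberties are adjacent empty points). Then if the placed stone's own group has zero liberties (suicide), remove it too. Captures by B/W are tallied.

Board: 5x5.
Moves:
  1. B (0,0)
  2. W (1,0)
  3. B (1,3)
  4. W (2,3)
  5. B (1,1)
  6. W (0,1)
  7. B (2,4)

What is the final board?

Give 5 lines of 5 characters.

Answer: .W...
WB.B.
...WB
.....
.....

Derivation:
Move 1: B@(0,0) -> caps B=0 W=0
Move 2: W@(1,0) -> caps B=0 W=0
Move 3: B@(1,3) -> caps B=0 W=0
Move 4: W@(2,3) -> caps B=0 W=0
Move 5: B@(1,1) -> caps B=0 W=0
Move 6: W@(0,1) -> caps B=0 W=1
Move 7: B@(2,4) -> caps B=0 W=1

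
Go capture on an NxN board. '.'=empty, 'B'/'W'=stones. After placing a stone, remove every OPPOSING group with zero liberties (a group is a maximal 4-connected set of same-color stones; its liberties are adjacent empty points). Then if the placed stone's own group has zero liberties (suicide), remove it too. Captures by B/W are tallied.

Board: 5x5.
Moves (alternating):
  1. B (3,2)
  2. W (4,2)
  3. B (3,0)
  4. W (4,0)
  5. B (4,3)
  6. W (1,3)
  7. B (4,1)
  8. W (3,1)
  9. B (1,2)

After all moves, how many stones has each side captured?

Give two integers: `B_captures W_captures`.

Move 1: B@(3,2) -> caps B=0 W=0
Move 2: W@(4,2) -> caps B=0 W=0
Move 3: B@(3,0) -> caps B=0 W=0
Move 4: W@(4,0) -> caps B=0 W=0
Move 5: B@(4,3) -> caps B=0 W=0
Move 6: W@(1,3) -> caps B=0 W=0
Move 7: B@(4,1) -> caps B=2 W=0
Move 8: W@(3,1) -> caps B=2 W=0
Move 9: B@(1,2) -> caps B=2 W=0

Answer: 2 0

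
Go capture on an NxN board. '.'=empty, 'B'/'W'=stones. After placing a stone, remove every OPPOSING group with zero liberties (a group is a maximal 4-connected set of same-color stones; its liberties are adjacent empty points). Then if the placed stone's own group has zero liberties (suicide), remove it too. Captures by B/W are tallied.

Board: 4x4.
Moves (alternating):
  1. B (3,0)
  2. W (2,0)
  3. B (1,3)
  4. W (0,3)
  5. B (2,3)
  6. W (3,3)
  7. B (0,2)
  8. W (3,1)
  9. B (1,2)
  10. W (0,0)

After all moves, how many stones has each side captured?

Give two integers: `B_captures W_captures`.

Answer: 1 1

Derivation:
Move 1: B@(3,0) -> caps B=0 W=0
Move 2: W@(2,0) -> caps B=0 W=0
Move 3: B@(1,3) -> caps B=0 W=0
Move 4: W@(0,3) -> caps B=0 W=0
Move 5: B@(2,3) -> caps B=0 W=0
Move 6: W@(3,3) -> caps B=0 W=0
Move 7: B@(0,2) -> caps B=1 W=0
Move 8: W@(3,1) -> caps B=1 W=1
Move 9: B@(1,2) -> caps B=1 W=1
Move 10: W@(0,0) -> caps B=1 W=1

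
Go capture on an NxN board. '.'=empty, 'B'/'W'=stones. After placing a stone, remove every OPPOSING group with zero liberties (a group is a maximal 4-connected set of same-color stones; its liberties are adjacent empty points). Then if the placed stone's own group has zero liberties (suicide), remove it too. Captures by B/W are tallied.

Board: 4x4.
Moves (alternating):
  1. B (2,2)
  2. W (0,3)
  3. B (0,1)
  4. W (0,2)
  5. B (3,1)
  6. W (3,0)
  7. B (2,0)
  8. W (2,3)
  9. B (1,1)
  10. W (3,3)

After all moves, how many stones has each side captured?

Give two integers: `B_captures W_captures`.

Answer: 1 0

Derivation:
Move 1: B@(2,2) -> caps B=0 W=0
Move 2: W@(0,3) -> caps B=0 W=0
Move 3: B@(0,1) -> caps B=0 W=0
Move 4: W@(0,2) -> caps B=0 W=0
Move 5: B@(3,1) -> caps B=0 W=0
Move 6: W@(3,0) -> caps B=0 W=0
Move 7: B@(2,0) -> caps B=1 W=0
Move 8: W@(2,3) -> caps B=1 W=0
Move 9: B@(1,1) -> caps B=1 W=0
Move 10: W@(3,3) -> caps B=1 W=0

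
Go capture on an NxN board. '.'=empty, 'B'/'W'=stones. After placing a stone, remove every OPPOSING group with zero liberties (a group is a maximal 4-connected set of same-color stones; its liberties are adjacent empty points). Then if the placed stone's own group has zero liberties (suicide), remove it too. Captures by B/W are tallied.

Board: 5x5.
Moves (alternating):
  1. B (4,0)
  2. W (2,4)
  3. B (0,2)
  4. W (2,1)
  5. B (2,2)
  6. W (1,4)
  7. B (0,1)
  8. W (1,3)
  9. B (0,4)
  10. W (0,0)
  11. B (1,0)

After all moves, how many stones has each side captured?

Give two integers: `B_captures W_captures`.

Move 1: B@(4,0) -> caps B=0 W=0
Move 2: W@(2,4) -> caps B=0 W=0
Move 3: B@(0,2) -> caps B=0 W=0
Move 4: W@(2,1) -> caps B=0 W=0
Move 5: B@(2,2) -> caps B=0 W=0
Move 6: W@(1,4) -> caps B=0 W=0
Move 7: B@(0,1) -> caps B=0 W=0
Move 8: W@(1,3) -> caps B=0 W=0
Move 9: B@(0,4) -> caps B=0 W=0
Move 10: W@(0,0) -> caps B=0 W=0
Move 11: B@(1,0) -> caps B=1 W=0

Answer: 1 0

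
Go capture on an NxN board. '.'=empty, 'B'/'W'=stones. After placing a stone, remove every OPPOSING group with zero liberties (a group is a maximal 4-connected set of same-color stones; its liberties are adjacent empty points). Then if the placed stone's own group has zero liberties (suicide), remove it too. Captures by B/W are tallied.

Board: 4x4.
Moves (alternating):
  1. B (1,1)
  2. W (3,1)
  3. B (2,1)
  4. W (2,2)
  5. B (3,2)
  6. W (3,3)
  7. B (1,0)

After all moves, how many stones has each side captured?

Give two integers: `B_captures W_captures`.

Move 1: B@(1,1) -> caps B=0 W=0
Move 2: W@(3,1) -> caps B=0 W=0
Move 3: B@(2,1) -> caps B=0 W=0
Move 4: W@(2,2) -> caps B=0 W=0
Move 5: B@(3,2) -> caps B=0 W=0
Move 6: W@(3,3) -> caps B=0 W=1
Move 7: B@(1,0) -> caps B=0 W=1

Answer: 0 1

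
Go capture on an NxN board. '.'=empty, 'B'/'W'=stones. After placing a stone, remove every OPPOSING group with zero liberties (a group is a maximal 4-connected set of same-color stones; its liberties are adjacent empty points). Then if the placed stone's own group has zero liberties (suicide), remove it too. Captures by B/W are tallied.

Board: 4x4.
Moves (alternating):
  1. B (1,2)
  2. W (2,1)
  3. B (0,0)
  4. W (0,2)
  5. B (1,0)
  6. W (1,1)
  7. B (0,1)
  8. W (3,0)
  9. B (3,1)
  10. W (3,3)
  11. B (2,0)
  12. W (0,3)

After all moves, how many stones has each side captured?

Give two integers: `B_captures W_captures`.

Answer: 1 0

Derivation:
Move 1: B@(1,2) -> caps B=0 W=0
Move 2: W@(2,1) -> caps B=0 W=0
Move 3: B@(0,0) -> caps B=0 W=0
Move 4: W@(0,2) -> caps B=0 W=0
Move 5: B@(1,0) -> caps B=0 W=0
Move 6: W@(1,1) -> caps B=0 W=0
Move 7: B@(0,1) -> caps B=0 W=0
Move 8: W@(3,0) -> caps B=0 W=0
Move 9: B@(3,1) -> caps B=0 W=0
Move 10: W@(3,3) -> caps B=0 W=0
Move 11: B@(2,0) -> caps B=1 W=0
Move 12: W@(0,3) -> caps B=1 W=0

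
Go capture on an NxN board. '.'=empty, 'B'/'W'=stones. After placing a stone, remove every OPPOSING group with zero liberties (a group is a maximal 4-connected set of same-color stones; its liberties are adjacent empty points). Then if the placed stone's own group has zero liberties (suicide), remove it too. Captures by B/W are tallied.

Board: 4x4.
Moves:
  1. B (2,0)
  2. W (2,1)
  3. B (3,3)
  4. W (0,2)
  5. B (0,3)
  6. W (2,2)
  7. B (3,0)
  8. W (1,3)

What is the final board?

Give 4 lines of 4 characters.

Move 1: B@(2,0) -> caps B=0 W=0
Move 2: W@(2,1) -> caps B=0 W=0
Move 3: B@(3,3) -> caps B=0 W=0
Move 4: W@(0,2) -> caps B=0 W=0
Move 5: B@(0,3) -> caps B=0 W=0
Move 6: W@(2,2) -> caps B=0 W=0
Move 7: B@(3,0) -> caps B=0 W=0
Move 8: W@(1,3) -> caps B=0 W=1

Answer: ..W.
...W
BWW.
B..B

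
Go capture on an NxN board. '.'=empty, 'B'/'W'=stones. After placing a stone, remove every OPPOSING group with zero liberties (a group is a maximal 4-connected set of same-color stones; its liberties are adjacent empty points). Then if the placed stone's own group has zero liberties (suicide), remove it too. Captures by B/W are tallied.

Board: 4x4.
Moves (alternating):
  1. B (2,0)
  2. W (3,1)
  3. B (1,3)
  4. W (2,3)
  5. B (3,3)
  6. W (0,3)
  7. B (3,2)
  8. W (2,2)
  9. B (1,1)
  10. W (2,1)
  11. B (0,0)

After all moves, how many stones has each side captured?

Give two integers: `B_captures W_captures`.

Move 1: B@(2,0) -> caps B=0 W=0
Move 2: W@(3,1) -> caps B=0 W=0
Move 3: B@(1,3) -> caps B=0 W=0
Move 4: W@(2,3) -> caps B=0 W=0
Move 5: B@(3,3) -> caps B=0 W=0
Move 6: W@(0,3) -> caps B=0 W=0
Move 7: B@(3,2) -> caps B=0 W=0
Move 8: W@(2,2) -> caps B=0 W=2
Move 9: B@(1,1) -> caps B=0 W=2
Move 10: W@(2,1) -> caps B=0 W=2
Move 11: B@(0,0) -> caps B=0 W=2

Answer: 0 2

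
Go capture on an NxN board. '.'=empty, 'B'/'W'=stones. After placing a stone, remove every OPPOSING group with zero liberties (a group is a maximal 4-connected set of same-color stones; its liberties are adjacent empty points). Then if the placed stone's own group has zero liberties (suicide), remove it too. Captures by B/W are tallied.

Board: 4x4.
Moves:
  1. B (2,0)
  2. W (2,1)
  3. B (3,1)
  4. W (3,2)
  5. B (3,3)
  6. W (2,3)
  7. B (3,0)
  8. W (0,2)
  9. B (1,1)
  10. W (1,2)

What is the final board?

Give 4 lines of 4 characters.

Answer: ..W.
.BW.
BW.W
BBW.

Derivation:
Move 1: B@(2,0) -> caps B=0 W=0
Move 2: W@(2,1) -> caps B=0 W=0
Move 3: B@(3,1) -> caps B=0 W=0
Move 4: W@(3,2) -> caps B=0 W=0
Move 5: B@(3,3) -> caps B=0 W=0
Move 6: W@(2,3) -> caps B=0 W=1
Move 7: B@(3,0) -> caps B=0 W=1
Move 8: W@(0,2) -> caps B=0 W=1
Move 9: B@(1,1) -> caps B=0 W=1
Move 10: W@(1,2) -> caps B=0 W=1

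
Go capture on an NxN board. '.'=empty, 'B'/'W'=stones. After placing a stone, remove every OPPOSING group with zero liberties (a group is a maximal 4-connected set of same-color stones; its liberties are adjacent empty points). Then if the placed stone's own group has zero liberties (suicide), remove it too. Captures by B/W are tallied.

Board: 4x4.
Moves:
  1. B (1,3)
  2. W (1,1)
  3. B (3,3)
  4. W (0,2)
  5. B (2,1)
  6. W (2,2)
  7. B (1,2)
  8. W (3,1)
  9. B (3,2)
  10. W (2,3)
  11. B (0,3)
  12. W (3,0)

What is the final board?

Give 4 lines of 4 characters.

Answer: ..W.
.W..
.BWW
WW..

Derivation:
Move 1: B@(1,3) -> caps B=0 W=0
Move 2: W@(1,1) -> caps B=0 W=0
Move 3: B@(3,3) -> caps B=0 W=0
Move 4: W@(0,2) -> caps B=0 W=0
Move 5: B@(2,1) -> caps B=0 W=0
Move 6: W@(2,2) -> caps B=0 W=0
Move 7: B@(1,2) -> caps B=0 W=0
Move 8: W@(3,1) -> caps B=0 W=0
Move 9: B@(3,2) -> caps B=0 W=0
Move 10: W@(2,3) -> caps B=0 W=2
Move 11: B@(0,3) -> caps B=0 W=2
Move 12: W@(3,0) -> caps B=0 W=2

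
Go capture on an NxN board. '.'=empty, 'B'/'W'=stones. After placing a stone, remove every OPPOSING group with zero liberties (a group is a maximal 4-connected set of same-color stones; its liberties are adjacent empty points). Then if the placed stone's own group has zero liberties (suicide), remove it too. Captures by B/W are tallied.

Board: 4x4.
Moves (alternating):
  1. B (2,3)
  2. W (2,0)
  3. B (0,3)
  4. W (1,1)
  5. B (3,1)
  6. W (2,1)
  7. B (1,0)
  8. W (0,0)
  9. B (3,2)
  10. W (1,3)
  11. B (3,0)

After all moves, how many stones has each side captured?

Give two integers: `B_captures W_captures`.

Move 1: B@(2,3) -> caps B=0 W=0
Move 2: W@(2,0) -> caps B=0 W=0
Move 3: B@(0,3) -> caps B=0 W=0
Move 4: W@(1,1) -> caps B=0 W=0
Move 5: B@(3,1) -> caps B=0 W=0
Move 6: W@(2,1) -> caps B=0 W=0
Move 7: B@(1,0) -> caps B=0 W=0
Move 8: W@(0,0) -> caps B=0 W=1
Move 9: B@(3,2) -> caps B=0 W=1
Move 10: W@(1,3) -> caps B=0 W=1
Move 11: B@(3,0) -> caps B=0 W=1

Answer: 0 1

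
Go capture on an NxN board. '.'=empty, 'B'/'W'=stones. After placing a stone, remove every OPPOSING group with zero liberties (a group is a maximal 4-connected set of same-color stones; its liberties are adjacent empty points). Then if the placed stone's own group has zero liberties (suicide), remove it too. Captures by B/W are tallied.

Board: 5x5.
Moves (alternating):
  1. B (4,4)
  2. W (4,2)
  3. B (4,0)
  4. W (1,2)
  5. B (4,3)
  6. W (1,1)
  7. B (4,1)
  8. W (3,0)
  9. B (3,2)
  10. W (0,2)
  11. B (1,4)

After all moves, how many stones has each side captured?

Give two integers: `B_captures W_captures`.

Answer: 1 0

Derivation:
Move 1: B@(4,4) -> caps B=0 W=0
Move 2: W@(4,2) -> caps B=0 W=0
Move 3: B@(4,0) -> caps B=0 W=0
Move 4: W@(1,2) -> caps B=0 W=0
Move 5: B@(4,3) -> caps B=0 W=0
Move 6: W@(1,1) -> caps B=0 W=0
Move 7: B@(4,1) -> caps B=0 W=0
Move 8: W@(3,0) -> caps B=0 W=0
Move 9: B@(3,2) -> caps B=1 W=0
Move 10: W@(0,2) -> caps B=1 W=0
Move 11: B@(1,4) -> caps B=1 W=0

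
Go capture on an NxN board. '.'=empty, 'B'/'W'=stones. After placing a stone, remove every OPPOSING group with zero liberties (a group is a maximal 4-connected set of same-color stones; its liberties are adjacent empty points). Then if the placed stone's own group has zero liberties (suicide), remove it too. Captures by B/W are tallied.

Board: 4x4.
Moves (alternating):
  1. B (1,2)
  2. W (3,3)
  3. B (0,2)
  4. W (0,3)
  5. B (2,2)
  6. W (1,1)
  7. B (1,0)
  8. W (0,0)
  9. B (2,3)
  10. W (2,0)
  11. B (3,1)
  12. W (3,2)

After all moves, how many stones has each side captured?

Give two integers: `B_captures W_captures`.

Answer: 0 1

Derivation:
Move 1: B@(1,2) -> caps B=0 W=0
Move 2: W@(3,3) -> caps B=0 W=0
Move 3: B@(0,2) -> caps B=0 W=0
Move 4: W@(0,3) -> caps B=0 W=0
Move 5: B@(2,2) -> caps B=0 W=0
Move 6: W@(1,1) -> caps B=0 W=0
Move 7: B@(1,0) -> caps B=0 W=0
Move 8: W@(0,0) -> caps B=0 W=0
Move 9: B@(2,3) -> caps B=0 W=0
Move 10: W@(2,0) -> caps B=0 W=1
Move 11: B@(3,1) -> caps B=0 W=1
Move 12: W@(3,2) -> caps B=0 W=1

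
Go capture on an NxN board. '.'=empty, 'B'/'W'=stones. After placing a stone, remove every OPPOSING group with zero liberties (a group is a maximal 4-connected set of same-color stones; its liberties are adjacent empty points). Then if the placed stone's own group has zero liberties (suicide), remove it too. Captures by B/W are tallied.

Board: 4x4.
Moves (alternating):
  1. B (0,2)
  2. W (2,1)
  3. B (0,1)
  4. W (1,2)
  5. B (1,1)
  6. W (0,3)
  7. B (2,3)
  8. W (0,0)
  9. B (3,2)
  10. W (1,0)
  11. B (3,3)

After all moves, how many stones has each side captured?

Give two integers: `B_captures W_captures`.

Move 1: B@(0,2) -> caps B=0 W=0
Move 2: W@(2,1) -> caps B=0 W=0
Move 3: B@(0,1) -> caps B=0 W=0
Move 4: W@(1,2) -> caps B=0 W=0
Move 5: B@(1,1) -> caps B=0 W=0
Move 6: W@(0,3) -> caps B=0 W=0
Move 7: B@(2,3) -> caps B=0 W=0
Move 8: W@(0,0) -> caps B=0 W=0
Move 9: B@(3,2) -> caps B=0 W=0
Move 10: W@(1,0) -> caps B=0 W=3
Move 11: B@(3,3) -> caps B=0 W=3

Answer: 0 3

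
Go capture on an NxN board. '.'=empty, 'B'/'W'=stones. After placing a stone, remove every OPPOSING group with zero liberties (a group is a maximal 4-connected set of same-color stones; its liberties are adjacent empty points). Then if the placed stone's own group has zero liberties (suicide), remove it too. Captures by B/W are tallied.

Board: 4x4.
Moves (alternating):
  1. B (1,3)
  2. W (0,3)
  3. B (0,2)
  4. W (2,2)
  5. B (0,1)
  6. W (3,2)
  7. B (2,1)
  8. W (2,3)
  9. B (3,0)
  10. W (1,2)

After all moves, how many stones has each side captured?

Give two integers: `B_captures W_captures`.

Answer: 1 0

Derivation:
Move 1: B@(1,3) -> caps B=0 W=0
Move 2: W@(0,3) -> caps B=0 W=0
Move 3: B@(0,2) -> caps B=1 W=0
Move 4: W@(2,2) -> caps B=1 W=0
Move 5: B@(0,1) -> caps B=1 W=0
Move 6: W@(3,2) -> caps B=1 W=0
Move 7: B@(2,1) -> caps B=1 W=0
Move 8: W@(2,3) -> caps B=1 W=0
Move 9: B@(3,0) -> caps B=1 W=0
Move 10: W@(1,2) -> caps B=1 W=0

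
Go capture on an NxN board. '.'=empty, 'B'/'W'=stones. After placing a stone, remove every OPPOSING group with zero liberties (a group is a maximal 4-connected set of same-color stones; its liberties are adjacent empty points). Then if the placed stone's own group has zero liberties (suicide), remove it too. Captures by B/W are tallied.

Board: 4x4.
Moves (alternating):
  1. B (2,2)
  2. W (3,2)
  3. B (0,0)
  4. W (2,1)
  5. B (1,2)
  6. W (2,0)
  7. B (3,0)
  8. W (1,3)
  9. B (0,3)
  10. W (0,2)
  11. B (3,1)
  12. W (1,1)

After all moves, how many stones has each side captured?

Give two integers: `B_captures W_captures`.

Move 1: B@(2,2) -> caps B=0 W=0
Move 2: W@(3,2) -> caps B=0 W=0
Move 3: B@(0,0) -> caps B=0 W=0
Move 4: W@(2,1) -> caps B=0 W=0
Move 5: B@(1,2) -> caps B=0 W=0
Move 6: W@(2,0) -> caps B=0 W=0
Move 7: B@(3,0) -> caps B=0 W=0
Move 8: W@(1,3) -> caps B=0 W=0
Move 9: B@(0,3) -> caps B=0 W=0
Move 10: W@(0,2) -> caps B=0 W=1
Move 11: B@(3,1) -> caps B=0 W=1
Move 12: W@(1,1) -> caps B=0 W=1

Answer: 0 1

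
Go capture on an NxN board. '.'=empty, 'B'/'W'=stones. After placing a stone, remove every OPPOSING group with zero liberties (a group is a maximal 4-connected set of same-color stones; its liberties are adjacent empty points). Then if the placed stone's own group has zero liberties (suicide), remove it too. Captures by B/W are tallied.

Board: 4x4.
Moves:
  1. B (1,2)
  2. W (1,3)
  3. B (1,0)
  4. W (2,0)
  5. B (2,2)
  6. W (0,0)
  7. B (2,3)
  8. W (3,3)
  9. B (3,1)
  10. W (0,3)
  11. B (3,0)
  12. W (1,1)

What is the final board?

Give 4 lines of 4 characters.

Move 1: B@(1,2) -> caps B=0 W=0
Move 2: W@(1,3) -> caps B=0 W=0
Move 3: B@(1,0) -> caps B=0 W=0
Move 4: W@(2,0) -> caps B=0 W=0
Move 5: B@(2,2) -> caps B=0 W=0
Move 6: W@(0,0) -> caps B=0 W=0
Move 7: B@(2,3) -> caps B=0 W=0
Move 8: W@(3,3) -> caps B=0 W=0
Move 9: B@(3,1) -> caps B=0 W=0
Move 10: W@(0,3) -> caps B=0 W=0
Move 11: B@(3,0) -> caps B=0 W=0
Move 12: W@(1,1) -> caps B=0 W=1

Answer: W..W
.WBW
W.BB
BB.W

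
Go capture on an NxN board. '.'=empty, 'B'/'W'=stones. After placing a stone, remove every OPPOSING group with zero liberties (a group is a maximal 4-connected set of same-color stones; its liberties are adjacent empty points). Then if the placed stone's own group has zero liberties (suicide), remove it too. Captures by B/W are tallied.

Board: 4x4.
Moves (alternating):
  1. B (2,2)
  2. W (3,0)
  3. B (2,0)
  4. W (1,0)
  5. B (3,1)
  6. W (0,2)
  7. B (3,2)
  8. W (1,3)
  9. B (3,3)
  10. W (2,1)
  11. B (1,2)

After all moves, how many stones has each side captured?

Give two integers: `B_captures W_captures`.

Answer: 1 0

Derivation:
Move 1: B@(2,2) -> caps B=0 W=0
Move 2: W@(3,0) -> caps B=0 W=0
Move 3: B@(2,0) -> caps B=0 W=0
Move 4: W@(1,0) -> caps B=0 W=0
Move 5: B@(3,1) -> caps B=1 W=0
Move 6: W@(0,2) -> caps B=1 W=0
Move 7: B@(3,2) -> caps B=1 W=0
Move 8: W@(1,3) -> caps B=1 W=0
Move 9: B@(3,3) -> caps B=1 W=0
Move 10: W@(2,1) -> caps B=1 W=0
Move 11: B@(1,2) -> caps B=1 W=0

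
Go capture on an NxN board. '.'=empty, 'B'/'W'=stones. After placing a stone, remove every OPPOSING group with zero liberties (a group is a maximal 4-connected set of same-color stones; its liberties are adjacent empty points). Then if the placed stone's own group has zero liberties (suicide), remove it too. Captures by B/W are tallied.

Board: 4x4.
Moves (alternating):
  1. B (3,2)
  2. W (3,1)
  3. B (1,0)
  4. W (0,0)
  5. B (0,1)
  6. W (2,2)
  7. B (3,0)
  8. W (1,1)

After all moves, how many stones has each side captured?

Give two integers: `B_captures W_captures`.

Answer: 1 0

Derivation:
Move 1: B@(3,2) -> caps B=0 W=0
Move 2: W@(3,1) -> caps B=0 W=0
Move 3: B@(1,0) -> caps B=0 W=0
Move 4: W@(0,0) -> caps B=0 W=0
Move 5: B@(0,1) -> caps B=1 W=0
Move 6: W@(2,2) -> caps B=1 W=0
Move 7: B@(3,0) -> caps B=1 W=0
Move 8: W@(1,1) -> caps B=1 W=0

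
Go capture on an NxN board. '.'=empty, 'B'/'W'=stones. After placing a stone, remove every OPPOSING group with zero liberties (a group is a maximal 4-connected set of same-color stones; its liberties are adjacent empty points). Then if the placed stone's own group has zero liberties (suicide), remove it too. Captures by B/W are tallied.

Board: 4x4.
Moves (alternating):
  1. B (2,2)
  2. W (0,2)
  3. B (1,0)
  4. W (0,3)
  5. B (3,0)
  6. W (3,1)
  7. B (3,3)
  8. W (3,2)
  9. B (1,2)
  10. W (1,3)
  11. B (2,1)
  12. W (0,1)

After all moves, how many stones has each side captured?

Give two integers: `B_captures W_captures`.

Move 1: B@(2,2) -> caps B=0 W=0
Move 2: W@(0,2) -> caps B=0 W=0
Move 3: B@(1,0) -> caps B=0 W=0
Move 4: W@(0,3) -> caps B=0 W=0
Move 5: B@(3,0) -> caps B=0 W=0
Move 6: W@(3,1) -> caps B=0 W=0
Move 7: B@(3,3) -> caps B=0 W=0
Move 8: W@(3,2) -> caps B=0 W=0
Move 9: B@(1,2) -> caps B=0 W=0
Move 10: W@(1,3) -> caps B=0 W=0
Move 11: B@(2,1) -> caps B=2 W=0
Move 12: W@(0,1) -> caps B=2 W=0

Answer: 2 0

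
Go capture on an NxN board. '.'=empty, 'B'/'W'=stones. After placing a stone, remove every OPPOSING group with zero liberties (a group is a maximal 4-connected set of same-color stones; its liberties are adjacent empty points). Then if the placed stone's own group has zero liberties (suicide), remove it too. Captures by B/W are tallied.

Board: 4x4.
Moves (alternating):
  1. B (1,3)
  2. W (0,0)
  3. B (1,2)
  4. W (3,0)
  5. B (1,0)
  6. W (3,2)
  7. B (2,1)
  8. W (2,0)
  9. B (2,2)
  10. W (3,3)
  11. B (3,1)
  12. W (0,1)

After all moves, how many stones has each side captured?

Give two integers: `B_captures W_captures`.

Answer: 2 0

Derivation:
Move 1: B@(1,3) -> caps B=0 W=0
Move 2: W@(0,0) -> caps B=0 W=0
Move 3: B@(1,2) -> caps B=0 W=0
Move 4: W@(3,0) -> caps B=0 W=0
Move 5: B@(1,0) -> caps B=0 W=0
Move 6: W@(3,2) -> caps B=0 W=0
Move 7: B@(2,1) -> caps B=0 W=0
Move 8: W@(2,0) -> caps B=0 W=0
Move 9: B@(2,2) -> caps B=0 W=0
Move 10: W@(3,3) -> caps B=0 W=0
Move 11: B@(3,1) -> caps B=2 W=0
Move 12: W@(0,1) -> caps B=2 W=0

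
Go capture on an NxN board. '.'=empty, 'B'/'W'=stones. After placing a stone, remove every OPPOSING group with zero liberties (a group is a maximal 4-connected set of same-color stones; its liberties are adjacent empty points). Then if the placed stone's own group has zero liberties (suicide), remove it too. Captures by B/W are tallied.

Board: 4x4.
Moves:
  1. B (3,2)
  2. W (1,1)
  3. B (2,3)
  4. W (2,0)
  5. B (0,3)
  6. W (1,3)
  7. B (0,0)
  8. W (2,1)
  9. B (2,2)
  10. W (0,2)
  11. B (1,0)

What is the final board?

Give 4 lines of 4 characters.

Move 1: B@(3,2) -> caps B=0 W=0
Move 2: W@(1,1) -> caps B=0 W=0
Move 3: B@(2,3) -> caps B=0 W=0
Move 4: W@(2,0) -> caps B=0 W=0
Move 5: B@(0,3) -> caps B=0 W=0
Move 6: W@(1,3) -> caps B=0 W=0
Move 7: B@(0,0) -> caps B=0 W=0
Move 8: W@(2,1) -> caps B=0 W=0
Move 9: B@(2,2) -> caps B=0 W=0
Move 10: W@(0,2) -> caps B=0 W=1
Move 11: B@(1,0) -> caps B=0 W=1

Answer: B.W.
BW.W
WWBB
..B.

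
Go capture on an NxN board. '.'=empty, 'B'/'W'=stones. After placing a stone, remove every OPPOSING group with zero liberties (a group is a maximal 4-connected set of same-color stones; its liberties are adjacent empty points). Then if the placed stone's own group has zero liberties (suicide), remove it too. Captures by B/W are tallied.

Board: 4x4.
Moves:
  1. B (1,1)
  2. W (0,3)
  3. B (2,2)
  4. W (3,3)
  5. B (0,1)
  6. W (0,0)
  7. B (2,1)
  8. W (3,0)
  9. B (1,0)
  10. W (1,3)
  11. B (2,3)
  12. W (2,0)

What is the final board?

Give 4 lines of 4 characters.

Move 1: B@(1,1) -> caps B=0 W=0
Move 2: W@(0,3) -> caps B=0 W=0
Move 3: B@(2,2) -> caps B=0 W=0
Move 4: W@(3,3) -> caps B=0 W=0
Move 5: B@(0,1) -> caps B=0 W=0
Move 6: W@(0,0) -> caps B=0 W=0
Move 7: B@(2,1) -> caps B=0 W=0
Move 8: W@(3,0) -> caps B=0 W=0
Move 9: B@(1,0) -> caps B=1 W=0
Move 10: W@(1,3) -> caps B=1 W=0
Move 11: B@(2,3) -> caps B=1 W=0
Move 12: W@(2,0) -> caps B=1 W=0

Answer: .B.W
BB.W
WBBB
W..W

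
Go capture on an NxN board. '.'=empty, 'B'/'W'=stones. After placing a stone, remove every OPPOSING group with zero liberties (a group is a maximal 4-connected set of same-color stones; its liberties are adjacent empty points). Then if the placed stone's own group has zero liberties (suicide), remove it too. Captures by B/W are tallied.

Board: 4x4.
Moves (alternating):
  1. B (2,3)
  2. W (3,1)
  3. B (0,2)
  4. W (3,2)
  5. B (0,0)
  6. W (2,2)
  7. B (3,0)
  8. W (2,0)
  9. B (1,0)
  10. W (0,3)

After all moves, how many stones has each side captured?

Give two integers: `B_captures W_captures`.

Move 1: B@(2,3) -> caps B=0 W=0
Move 2: W@(3,1) -> caps B=0 W=0
Move 3: B@(0,2) -> caps B=0 W=0
Move 4: W@(3,2) -> caps B=0 W=0
Move 5: B@(0,0) -> caps B=0 W=0
Move 6: W@(2,2) -> caps B=0 W=0
Move 7: B@(3,0) -> caps B=0 W=0
Move 8: W@(2,0) -> caps B=0 W=1
Move 9: B@(1,0) -> caps B=0 W=1
Move 10: W@(0,3) -> caps B=0 W=1

Answer: 0 1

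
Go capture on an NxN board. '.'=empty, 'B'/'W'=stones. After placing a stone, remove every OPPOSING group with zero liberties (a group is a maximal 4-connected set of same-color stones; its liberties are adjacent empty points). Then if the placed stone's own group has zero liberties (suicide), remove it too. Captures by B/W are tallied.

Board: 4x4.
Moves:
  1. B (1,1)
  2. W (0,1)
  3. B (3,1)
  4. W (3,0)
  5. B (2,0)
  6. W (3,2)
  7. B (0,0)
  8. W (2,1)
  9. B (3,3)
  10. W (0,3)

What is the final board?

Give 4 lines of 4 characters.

Move 1: B@(1,1) -> caps B=0 W=0
Move 2: W@(0,1) -> caps B=0 W=0
Move 3: B@(3,1) -> caps B=0 W=0
Move 4: W@(3,0) -> caps B=0 W=0
Move 5: B@(2,0) -> caps B=1 W=0
Move 6: W@(3,2) -> caps B=1 W=0
Move 7: B@(0,0) -> caps B=1 W=0
Move 8: W@(2,1) -> caps B=1 W=0
Move 9: B@(3,3) -> caps B=1 W=0
Move 10: W@(0,3) -> caps B=1 W=0

Answer: BW.W
.B..
BW..
.BWB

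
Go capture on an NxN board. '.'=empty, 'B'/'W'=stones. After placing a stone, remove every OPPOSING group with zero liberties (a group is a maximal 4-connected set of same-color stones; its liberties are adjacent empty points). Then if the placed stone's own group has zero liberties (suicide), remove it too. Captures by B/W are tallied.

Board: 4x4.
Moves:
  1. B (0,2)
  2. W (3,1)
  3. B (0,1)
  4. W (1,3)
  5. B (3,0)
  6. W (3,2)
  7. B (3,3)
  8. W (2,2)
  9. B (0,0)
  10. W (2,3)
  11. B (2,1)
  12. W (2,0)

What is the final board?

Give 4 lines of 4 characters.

Move 1: B@(0,2) -> caps B=0 W=0
Move 2: W@(3,1) -> caps B=0 W=0
Move 3: B@(0,1) -> caps B=0 W=0
Move 4: W@(1,3) -> caps B=0 W=0
Move 5: B@(3,0) -> caps B=0 W=0
Move 6: W@(3,2) -> caps B=0 W=0
Move 7: B@(3,3) -> caps B=0 W=0
Move 8: W@(2,2) -> caps B=0 W=0
Move 9: B@(0,0) -> caps B=0 W=0
Move 10: W@(2,3) -> caps B=0 W=1
Move 11: B@(2,1) -> caps B=0 W=1
Move 12: W@(2,0) -> caps B=0 W=2

Answer: BBB.
...W
WBWW
.WW.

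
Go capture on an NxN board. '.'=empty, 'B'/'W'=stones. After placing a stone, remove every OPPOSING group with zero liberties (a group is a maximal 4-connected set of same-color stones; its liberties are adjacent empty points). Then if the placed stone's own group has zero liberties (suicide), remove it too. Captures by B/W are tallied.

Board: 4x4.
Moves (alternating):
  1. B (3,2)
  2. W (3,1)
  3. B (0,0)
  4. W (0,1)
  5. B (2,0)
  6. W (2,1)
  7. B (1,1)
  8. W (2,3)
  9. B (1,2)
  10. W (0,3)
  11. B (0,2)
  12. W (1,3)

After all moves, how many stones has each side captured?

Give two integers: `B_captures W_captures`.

Answer: 1 0

Derivation:
Move 1: B@(3,2) -> caps B=0 W=0
Move 2: W@(3,1) -> caps B=0 W=0
Move 3: B@(0,0) -> caps B=0 W=0
Move 4: W@(0,1) -> caps B=0 W=0
Move 5: B@(2,0) -> caps B=0 W=0
Move 6: W@(2,1) -> caps B=0 W=0
Move 7: B@(1,1) -> caps B=0 W=0
Move 8: W@(2,3) -> caps B=0 W=0
Move 9: B@(1,2) -> caps B=0 W=0
Move 10: W@(0,3) -> caps B=0 W=0
Move 11: B@(0,2) -> caps B=1 W=0
Move 12: W@(1,3) -> caps B=1 W=0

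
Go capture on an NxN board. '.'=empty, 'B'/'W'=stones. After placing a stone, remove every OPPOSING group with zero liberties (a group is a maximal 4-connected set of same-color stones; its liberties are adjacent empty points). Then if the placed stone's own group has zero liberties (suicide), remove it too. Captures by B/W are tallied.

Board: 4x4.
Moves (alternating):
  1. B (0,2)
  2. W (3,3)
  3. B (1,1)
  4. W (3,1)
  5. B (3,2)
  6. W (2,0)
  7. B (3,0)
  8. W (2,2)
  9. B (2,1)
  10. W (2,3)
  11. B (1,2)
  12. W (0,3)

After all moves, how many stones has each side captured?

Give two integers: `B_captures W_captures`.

Answer: 0 1

Derivation:
Move 1: B@(0,2) -> caps B=0 W=0
Move 2: W@(3,3) -> caps B=0 W=0
Move 3: B@(1,1) -> caps B=0 W=0
Move 4: W@(3,1) -> caps B=0 W=0
Move 5: B@(3,2) -> caps B=0 W=0
Move 6: W@(2,0) -> caps B=0 W=0
Move 7: B@(3,0) -> caps B=0 W=0
Move 8: W@(2,2) -> caps B=0 W=1
Move 9: B@(2,1) -> caps B=0 W=1
Move 10: W@(2,3) -> caps B=0 W=1
Move 11: B@(1,2) -> caps B=0 W=1
Move 12: W@(0,3) -> caps B=0 W=1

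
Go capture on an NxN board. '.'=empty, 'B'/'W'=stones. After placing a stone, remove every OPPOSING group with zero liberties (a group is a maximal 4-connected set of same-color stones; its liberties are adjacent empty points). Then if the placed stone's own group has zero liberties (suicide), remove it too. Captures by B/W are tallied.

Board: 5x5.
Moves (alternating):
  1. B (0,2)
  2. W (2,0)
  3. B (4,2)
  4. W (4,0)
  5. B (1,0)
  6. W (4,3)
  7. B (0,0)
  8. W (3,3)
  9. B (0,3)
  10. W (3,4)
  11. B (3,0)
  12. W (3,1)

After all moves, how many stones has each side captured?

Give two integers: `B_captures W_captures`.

Move 1: B@(0,2) -> caps B=0 W=0
Move 2: W@(2,0) -> caps B=0 W=0
Move 3: B@(4,2) -> caps B=0 W=0
Move 4: W@(4,0) -> caps B=0 W=0
Move 5: B@(1,0) -> caps B=0 W=0
Move 6: W@(4,3) -> caps B=0 W=0
Move 7: B@(0,0) -> caps B=0 W=0
Move 8: W@(3,3) -> caps B=0 W=0
Move 9: B@(0,3) -> caps B=0 W=0
Move 10: W@(3,4) -> caps B=0 W=0
Move 11: B@(3,0) -> caps B=0 W=0
Move 12: W@(3,1) -> caps B=0 W=1

Answer: 0 1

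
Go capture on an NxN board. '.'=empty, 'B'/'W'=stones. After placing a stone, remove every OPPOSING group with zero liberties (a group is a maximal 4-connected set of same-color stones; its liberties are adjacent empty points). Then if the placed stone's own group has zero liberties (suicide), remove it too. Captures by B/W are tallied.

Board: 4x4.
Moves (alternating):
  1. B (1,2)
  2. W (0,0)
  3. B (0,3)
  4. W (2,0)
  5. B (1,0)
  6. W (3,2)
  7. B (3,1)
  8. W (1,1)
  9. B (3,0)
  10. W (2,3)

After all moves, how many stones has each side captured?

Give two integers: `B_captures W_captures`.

Answer: 0 1

Derivation:
Move 1: B@(1,2) -> caps B=0 W=0
Move 2: W@(0,0) -> caps B=0 W=0
Move 3: B@(0,3) -> caps B=0 W=0
Move 4: W@(2,0) -> caps B=0 W=0
Move 5: B@(1,0) -> caps B=0 W=0
Move 6: W@(3,2) -> caps B=0 W=0
Move 7: B@(3,1) -> caps B=0 W=0
Move 8: W@(1,1) -> caps B=0 W=1
Move 9: B@(3,0) -> caps B=0 W=1
Move 10: W@(2,3) -> caps B=0 W=1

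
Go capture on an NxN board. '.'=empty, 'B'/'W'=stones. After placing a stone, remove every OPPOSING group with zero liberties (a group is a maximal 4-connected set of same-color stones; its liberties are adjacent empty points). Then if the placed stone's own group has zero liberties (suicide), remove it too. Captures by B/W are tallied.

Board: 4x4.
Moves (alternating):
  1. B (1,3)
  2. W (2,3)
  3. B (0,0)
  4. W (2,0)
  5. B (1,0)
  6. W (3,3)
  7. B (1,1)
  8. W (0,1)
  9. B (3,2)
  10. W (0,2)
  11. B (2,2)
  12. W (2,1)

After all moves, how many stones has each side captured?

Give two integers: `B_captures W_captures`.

Move 1: B@(1,3) -> caps B=0 W=0
Move 2: W@(2,3) -> caps B=0 W=0
Move 3: B@(0,0) -> caps B=0 W=0
Move 4: W@(2,0) -> caps B=0 W=0
Move 5: B@(1,0) -> caps B=0 W=0
Move 6: W@(3,3) -> caps B=0 W=0
Move 7: B@(1,1) -> caps B=0 W=0
Move 8: W@(0,1) -> caps B=0 W=0
Move 9: B@(3,2) -> caps B=0 W=0
Move 10: W@(0,2) -> caps B=0 W=0
Move 11: B@(2,2) -> caps B=2 W=0
Move 12: W@(2,1) -> caps B=2 W=0

Answer: 2 0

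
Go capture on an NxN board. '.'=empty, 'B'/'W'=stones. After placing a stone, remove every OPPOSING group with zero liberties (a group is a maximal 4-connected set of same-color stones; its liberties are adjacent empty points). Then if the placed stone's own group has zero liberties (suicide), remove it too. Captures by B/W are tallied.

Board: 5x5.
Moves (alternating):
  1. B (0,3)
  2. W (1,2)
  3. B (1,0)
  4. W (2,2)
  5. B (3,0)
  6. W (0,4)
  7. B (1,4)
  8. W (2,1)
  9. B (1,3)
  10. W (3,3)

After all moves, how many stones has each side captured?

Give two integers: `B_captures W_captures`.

Answer: 1 0

Derivation:
Move 1: B@(0,3) -> caps B=0 W=0
Move 2: W@(1,2) -> caps B=0 W=0
Move 3: B@(1,0) -> caps B=0 W=0
Move 4: W@(2,2) -> caps B=0 W=0
Move 5: B@(3,0) -> caps B=0 W=0
Move 6: W@(0,4) -> caps B=0 W=0
Move 7: B@(1,4) -> caps B=1 W=0
Move 8: W@(2,1) -> caps B=1 W=0
Move 9: B@(1,3) -> caps B=1 W=0
Move 10: W@(3,3) -> caps B=1 W=0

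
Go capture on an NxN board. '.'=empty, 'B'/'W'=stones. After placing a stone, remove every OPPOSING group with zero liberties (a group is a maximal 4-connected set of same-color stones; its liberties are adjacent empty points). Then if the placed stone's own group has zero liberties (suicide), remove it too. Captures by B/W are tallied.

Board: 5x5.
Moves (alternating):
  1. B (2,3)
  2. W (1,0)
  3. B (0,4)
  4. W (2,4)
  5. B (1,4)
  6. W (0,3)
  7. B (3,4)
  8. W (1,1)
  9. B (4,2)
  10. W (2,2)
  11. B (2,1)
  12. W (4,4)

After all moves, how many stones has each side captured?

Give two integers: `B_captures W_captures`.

Move 1: B@(2,3) -> caps B=0 W=0
Move 2: W@(1,0) -> caps B=0 W=0
Move 3: B@(0,4) -> caps B=0 W=0
Move 4: W@(2,4) -> caps B=0 W=0
Move 5: B@(1,4) -> caps B=0 W=0
Move 6: W@(0,3) -> caps B=0 W=0
Move 7: B@(3,4) -> caps B=1 W=0
Move 8: W@(1,1) -> caps B=1 W=0
Move 9: B@(4,2) -> caps B=1 W=0
Move 10: W@(2,2) -> caps B=1 W=0
Move 11: B@(2,1) -> caps B=1 W=0
Move 12: W@(4,4) -> caps B=1 W=0

Answer: 1 0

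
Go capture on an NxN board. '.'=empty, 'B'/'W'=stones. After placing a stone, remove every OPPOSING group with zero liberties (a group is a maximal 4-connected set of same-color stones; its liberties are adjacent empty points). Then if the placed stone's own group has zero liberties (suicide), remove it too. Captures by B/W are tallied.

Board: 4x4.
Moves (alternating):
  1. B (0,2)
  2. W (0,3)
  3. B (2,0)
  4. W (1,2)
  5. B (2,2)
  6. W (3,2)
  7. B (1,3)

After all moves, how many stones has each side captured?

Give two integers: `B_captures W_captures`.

Move 1: B@(0,2) -> caps B=0 W=0
Move 2: W@(0,3) -> caps B=0 W=0
Move 3: B@(2,0) -> caps B=0 W=0
Move 4: W@(1,2) -> caps B=0 W=0
Move 5: B@(2,2) -> caps B=0 W=0
Move 6: W@(3,2) -> caps B=0 W=0
Move 7: B@(1,3) -> caps B=1 W=0

Answer: 1 0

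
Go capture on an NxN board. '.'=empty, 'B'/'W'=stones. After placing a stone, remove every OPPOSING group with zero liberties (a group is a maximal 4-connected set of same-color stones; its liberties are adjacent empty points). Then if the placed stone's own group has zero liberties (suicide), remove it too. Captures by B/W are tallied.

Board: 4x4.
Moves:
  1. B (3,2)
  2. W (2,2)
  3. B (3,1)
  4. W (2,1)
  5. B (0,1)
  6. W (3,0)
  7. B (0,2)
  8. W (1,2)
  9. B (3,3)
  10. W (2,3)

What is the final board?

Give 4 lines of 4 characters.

Move 1: B@(3,2) -> caps B=0 W=0
Move 2: W@(2,2) -> caps B=0 W=0
Move 3: B@(3,1) -> caps B=0 W=0
Move 4: W@(2,1) -> caps B=0 W=0
Move 5: B@(0,1) -> caps B=0 W=0
Move 6: W@(3,0) -> caps B=0 W=0
Move 7: B@(0,2) -> caps B=0 W=0
Move 8: W@(1,2) -> caps B=0 W=0
Move 9: B@(3,3) -> caps B=0 W=0
Move 10: W@(2,3) -> caps B=0 W=3

Answer: .BB.
..W.
.WWW
W...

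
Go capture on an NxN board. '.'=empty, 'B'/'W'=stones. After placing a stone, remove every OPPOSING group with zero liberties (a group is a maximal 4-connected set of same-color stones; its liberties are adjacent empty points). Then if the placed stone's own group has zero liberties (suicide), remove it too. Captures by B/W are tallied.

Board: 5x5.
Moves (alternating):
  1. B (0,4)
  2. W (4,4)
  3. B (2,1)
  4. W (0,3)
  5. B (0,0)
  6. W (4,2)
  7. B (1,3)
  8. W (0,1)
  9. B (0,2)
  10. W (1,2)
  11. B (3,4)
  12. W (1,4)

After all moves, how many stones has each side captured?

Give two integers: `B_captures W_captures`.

Answer: 1 0

Derivation:
Move 1: B@(0,4) -> caps B=0 W=0
Move 2: W@(4,4) -> caps B=0 W=0
Move 3: B@(2,1) -> caps B=0 W=0
Move 4: W@(0,3) -> caps B=0 W=0
Move 5: B@(0,0) -> caps B=0 W=0
Move 6: W@(4,2) -> caps B=0 W=0
Move 7: B@(1,3) -> caps B=0 W=0
Move 8: W@(0,1) -> caps B=0 W=0
Move 9: B@(0,2) -> caps B=1 W=0
Move 10: W@(1,2) -> caps B=1 W=0
Move 11: B@(3,4) -> caps B=1 W=0
Move 12: W@(1,4) -> caps B=1 W=0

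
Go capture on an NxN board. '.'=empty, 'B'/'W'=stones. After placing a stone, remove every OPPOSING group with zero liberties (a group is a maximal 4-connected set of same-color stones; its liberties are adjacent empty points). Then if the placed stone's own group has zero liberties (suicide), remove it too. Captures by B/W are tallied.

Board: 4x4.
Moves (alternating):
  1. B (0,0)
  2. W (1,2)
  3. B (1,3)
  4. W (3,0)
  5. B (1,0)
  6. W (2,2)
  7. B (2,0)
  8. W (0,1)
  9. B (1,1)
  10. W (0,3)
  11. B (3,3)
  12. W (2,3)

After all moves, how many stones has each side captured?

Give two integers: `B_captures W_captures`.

Move 1: B@(0,0) -> caps B=0 W=0
Move 2: W@(1,2) -> caps B=0 W=0
Move 3: B@(1,3) -> caps B=0 W=0
Move 4: W@(3,0) -> caps B=0 W=0
Move 5: B@(1,0) -> caps B=0 W=0
Move 6: W@(2,2) -> caps B=0 W=0
Move 7: B@(2,0) -> caps B=0 W=0
Move 8: W@(0,1) -> caps B=0 W=0
Move 9: B@(1,1) -> caps B=0 W=0
Move 10: W@(0,3) -> caps B=0 W=0
Move 11: B@(3,3) -> caps B=0 W=0
Move 12: W@(2,3) -> caps B=0 W=1

Answer: 0 1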